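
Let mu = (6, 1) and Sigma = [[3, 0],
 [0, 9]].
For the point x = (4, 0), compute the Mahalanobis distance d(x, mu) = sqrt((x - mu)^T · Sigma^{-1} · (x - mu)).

Step 1 — centre the observation: (x - mu) = (-2, -1).

Step 2 — invert Sigma. det(Sigma) = 3·9 - (0)² = 27.
  Sigma^{-1} = (1/det) · [[d, -b], [-b, a]] = [[0.3333, 0],
 [0, 0.1111]].

Step 3 — form the quadratic (x - mu)^T · Sigma^{-1} · (x - mu):
  Sigma^{-1} · (x - mu) = (-0.6667, -0.1111).
  (x - mu)^T · [Sigma^{-1} · (x - mu)] = (-2)·(-0.6667) + (-1)·(-0.1111) = 1.4444.

Step 4 — take square root: d = √(1.4444) ≈ 1.2019.

d(x, mu) = √(1.4444) ≈ 1.2019


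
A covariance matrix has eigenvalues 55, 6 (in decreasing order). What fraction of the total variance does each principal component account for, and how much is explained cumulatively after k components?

Step 1 — total variance = trace(Sigma) = Σ λ_i = 55 + 6 = 61.

Step 2 — fraction explained by component i = λ_i / Σ λ:
  PC1: 55/61 = 0.9016
  PC2: 6/61 = 0.0984

Step 3 — cumulative fraction after k components = (λ_1 + ... + λ_k) / Σ λ:
  k = 1: 55/61 = 0.9016
  k = 2: (55 + 6)/61 = 61/61 = 1

Summary (fraction, with percent):

explained: PC1 0.9016 (90.16%), PC2 0.0984 (9.84%);  cumulative: 0.9016, 1


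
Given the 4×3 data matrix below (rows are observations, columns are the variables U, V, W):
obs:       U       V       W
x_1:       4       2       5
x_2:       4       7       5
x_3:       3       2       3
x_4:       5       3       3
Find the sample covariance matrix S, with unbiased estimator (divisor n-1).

Step 1 — column means:
  mean(U) = (4 + 4 + 3 + 5) / 4 = 16/4 = 4
  mean(V) = (2 + 7 + 2 + 3) / 4 = 14/4 = 3.5
  mean(W) = (5 + 5 + 3 + 3) / 4 = 16/4 = 4

Step 2 — sample covariance S[i,j] = (1/(n-1)) · Σ_k (x_{k,i} - mean_i) · (x_{k,j} - mean_j), with n-1 = 3.
  S[U,U] = ((0)·(0) + (0)·(0) + (-1)·(-1) + (1)·(1)) / 3 = 2/3 = 0.6667
  S[U,V] = ((0)·(-1.5) + (0)·(3.5) + (-1)·(-1.5) + (1)·(-0.5)) / 3 = 1/3 = 0.3333
  S[U,W] = ((0)·(1) + (0)·(1) + (-1)·(-1) + (1)·(-1)) / 3 = 0/3 = 0
  S[V,V] = ((-1.5)·(-1.5) + (3.5)·(3.5) + (-1.5)·(-1.5) + (-0.5)·(-0.5)) / 3 = 17/3 = 5.6667
  S[V,W] = ((-1.5)·(1) + (3.5)·(1) + (-1.5)·(-1) + (-0.5)·(-1)) / 3 = 4/3 = 1.3333
  S[W,W] = ((1)·(1) + (1)·(1) + (-1)·(-1) + (-1)·(-1)) / 3 = 4/3 = 1.3333

S is symmetric (S[j,i] = S[i,j]). Assembling:

S = [[0.6667, 0.3333, 0],
 [0.3333, 5.6667, 1.3333],
 [0, 1.3333, 1.3333]]


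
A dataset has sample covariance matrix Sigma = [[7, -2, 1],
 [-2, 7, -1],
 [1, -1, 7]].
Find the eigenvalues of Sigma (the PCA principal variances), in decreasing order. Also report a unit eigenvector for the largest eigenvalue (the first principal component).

Step 1 — characteristic polynomial p(λ) = det(λI - Sigma) = λ³ - tr·λ² + c_1·λ - det, where tr = trace, c_1 = sum of the principal 2×2 minors, det = det(Sigma):
  tr = 7 + 7 + 7 = 21,
  c_1 = (7·7 - (-2)²) + (7·7 - (1)²) + (7·7 - (-1)²) = 45 + 48 + 48 = 141,
  det = 7·(7·7 - (-1)²) - (-2)·((-2)·7 - (-1)·(1)) + (1)·((-2)·(-1) - 7·(1)) = 7·(48) - (-2)·(-13) + (1)·(-5) = 305.
  So p(λ) = λ³ - 21λ² + 141λ - 305.
Step 2 — look for an integer root (rational root theorem: any rational root is an integer divisor of 305). Testing λ = 5:
  p(5) = 125 - 525 + 705 - 305 = 0  ✓
  Dividing out (λ - 5): p(λ) = (λ - 5)(λ² - 16λ + 61).
Step 3 — remaining eigenvalues from the quadratic λ² - 16λ + 61 = 0:
  Δ = 16² - 4·61 = 256 - 244 = 12,  λ = (16 ± √12)/2 = (16 ± 3.4641)/2 ≈ 9.7321 or 6.2679.
  Sorted: λ_1 = 9.7321,  λ_2 = 6.2679,  λ_3 = 5  (check: sum = 21 = tr ✓).

Step 4 — unit eigenvector for λ_1 ≈ 9.7321: v spans the null space of (Sigma - λ_1 I), whose rows are
  r_1 = (-2.7321, -2, 1),  r_2 = (-2, -2.7321, -1),  r_3 = (1, -1, -2.7321).
  v is orthogonal to every row, so take v ∝ r_1 × r_2 = ((-2)·(-1) - (1)·(-2.7321), (1)·(-2) - (-2.7321)·(-1), (-2.7321)·(-2.7321) - (-2)·(-2)) ≈ (4.7321, -4.7321, 3.4641).
  Let u = (4.7321, -4.7321, 3.4641).
  ||u|| = √((4.7321)² + (-4.7321)² + (3.4641)²) = √(56.7846) ≈ 7.5356,  v_1 = u/||u|| ≈ (0.628, -0.628, 0.4597) (||v_1|| = 1).

λ_1 = 9.7321,  λ_2 = 6.2679,  λ_3 = 5;  v_1 ≈ (0.628, -0.628, 0.4597)


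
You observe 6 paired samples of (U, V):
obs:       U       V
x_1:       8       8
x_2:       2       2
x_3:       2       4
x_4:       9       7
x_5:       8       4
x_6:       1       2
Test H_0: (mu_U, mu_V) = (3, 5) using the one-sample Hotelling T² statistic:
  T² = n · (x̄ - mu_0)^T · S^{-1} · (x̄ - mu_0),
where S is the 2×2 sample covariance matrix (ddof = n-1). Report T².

Step 1 — sample mean vector:
  mean(U) = (8 + 2 + 2 + 9 + 8 + 1) / 6 = 30/6 = 5
  mean(V) = (8 + 2 + 4 + 7 + 4 + 2) / 6 = 27/6 = 4.5
  x̄ = (5, 4.5),  deviation x̄ - mu_0 = (5, 4.5) - (3, 5) = (2, -0.5).

Step 2 — sample covariance matrix, S[i,j] = (1/(n-1)) · Σ_k (x_{k,i} - mean_i) · (x_{k,j} - mean_j), divisor n-1 = 5:
  S[U,U] = ((3)·(3) + (-3)·(-3) + (-3)·(-3) + (4)·(4) + (3)·(3) + (-4)·(-4)) / 5 = 68/5 = 13.6
  S[U,V] = ((3)·(3.5) + (-3)·(-2.5) + (-3)·(-0.5) + (4)·(2.5) + (3)·(-0.5) + (-4)·(-2.5)) / 5 = 38/5 = 7.6
  S[V,V] = ((3.5)·(3.5) + (-2.5)·(-2.5) + (-0.5)·(-0.5) + (2.5)·(2.5) + (-0.5)·(-0.5) + (-2.5)·(-2.5)) / 5 = 31.5/5 = 6.3
  S = [[13.6, 7.6],
 [7.6, 6.3]].

Step 3 — invert S. det(S) = 13.6·6.3 - (7.6)² = 27.92.
  S^{-1} = (1/det) · [[d, -b], [-b, a]] = [[0.2256, -0.2722],
 [-0.2722, 0.4871]].

Step 4 — quadratic form (x̄ - mu_0)^T · S^{-1} · (x̄ - mu_0):
  S^{-1} · (x̄ - mu_0) = (0.5874, -0.788),
  (x̄ - mu_0)^T · [...] = (2)·(0.5874) + (-0.5)·(-0.788) = 1.5688.

Step 5 — scale by n: T² = 6 · 1.5688 = 9.4126.

T² ≈ 9.4126


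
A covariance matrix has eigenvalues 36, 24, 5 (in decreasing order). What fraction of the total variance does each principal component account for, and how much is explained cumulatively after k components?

Step 1 — total variance = trace(Sigma) = Σ λ_i = 36 + 24 + 5 = 65.

Step 2 — fraction explained by component i = λ_i / Σ λ:
  PC1: 36/65 = 0.5538
  PC2: 24/65 = 0.3692
  PC3: 5/65 = 0.0769

Step 3 — cumulative fraction after k components = (λ_1 + ... + λ_k) / Σ λ:
  k = 1: 36/65 = 0.5538
  k = 2: (36 + 24)/65 = 60/65 = 0.9231
  k = 3: (36 + 24 + 5)/65 = 65/65 = 1

Summary (fraction, with percent):

explained: PC1 0.5538 (55.38%), PC2 0.3692 (36.92%), PC3 0.0769 (7.69%);  cumulative: 0.5538, 0.9231, 1


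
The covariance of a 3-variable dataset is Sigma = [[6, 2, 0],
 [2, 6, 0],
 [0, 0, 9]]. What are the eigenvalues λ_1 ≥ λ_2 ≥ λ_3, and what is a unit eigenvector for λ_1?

Step 1 — characteristic polynomial p(λ) = det(λI - Sigma) = λ³ - tr·λ² + c_1·λ - det, where tr = trace, c_1 = sum of the principal 2×2 minors, det = det(Sigma):
  tr = 6 + 6 + 9 = 21,
  c_1 = (6·6 - (2)²) + (6·9 - (0)²) + (6·9 - (0)²) = 32 + 54 + 54 = 140,
  det = 6·(6·9 - (0)²) - (2)·((2)·9 - (0)·(0)) + (0)·((2)·(0) - 6·(0)) = 6·(54) - (2)·(18) + (0)·(0) = 288.
  So p(λ) = λ³ - 21λ² + 140λ - 288.
Step 2 — look for an integer root (rational root theorem: any rational root is an integer divisor of 288). Testing λ = 4:
  p(4) = 64 - 336 + 560 - 288 = 0  ✓
  Dividing out (λ - 4): p(λ) = (λ - 4)(λ² - 17λ + 72).
Step 3 — remaining eigenvalues from the quadratic λ² - 17λ + 72 = 0:
  Δ = 17² - 4·72 = 289 - 288 = 1,  λ = (17 ± √1)/2 = (17 ± 1)/2 = 9 or 8.
  Sorted: λ_1 = 9,  λ_2 = 8,  λ_3 = 4  (check: sum = 21 = tr ✓).

Step 4 — unit eigenvector for λ_1 = 9: v spans the null space of (Sigma - λ_1 I), whose rows are
  r_1 = (-3, 2, 0),  r_2 = (2, -3, 0),  r_3 = (0, 0, 0).
  v is orthogonal to every row, so take v ∝ r_1 × r_2 = ((2)·(0) - (0)·(-3), (0)·(2) - (-3)·(0), (-3)·(-3) - (2)·(2)) = (0, 0, 5).
  Rescale (divide by 5): u = (0, 0, 1).
  ||u|| = √((0)² + (0)² + (1)²) = √(1) = 1,  v_1 = u/||u|| ≈ (0, 0, 1) (||v_1|| = 1).

λ_1 = 9,  λ_2 = 8,  λ_3 = 4;  v_1 ≈ (0, 0, 1)


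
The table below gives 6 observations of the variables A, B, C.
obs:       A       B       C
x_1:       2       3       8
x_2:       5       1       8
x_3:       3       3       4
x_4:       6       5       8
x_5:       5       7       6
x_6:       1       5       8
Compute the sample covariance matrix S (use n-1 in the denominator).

Step 1 — column means:
  mean(A) = (2 + 5 + 3 + 6 + 5 + 1) / 6 = 22/6 = 3.6667
  mean(B) = (3 + 1 + 3 + 5 + 7 + 5) / 6 = 24/6 = 4
  mean(C) = (8 + 8 + 4 + 8 + 6 + 8) / 6 = 42/6 = 7

Step 2 — sample covariance S[i,j] = (1/(n-1)) · Σ_k (x_{k,i} - mean_i) · (x_{k,j} - mean_j), with n-1 = 5.
  S[A,A] = ((-1.6667)·(-1.6667) + (1.3333)·(1.3333) + (-0.6667)·(-0.6667) + (2.3333)·(2.3333) + (1.3333)·(1.3333) + (-2.6667)·(-2.6667)) / 5 = 19.3333/5 = 3.8667
  S[A,B] = ((-1.6667)·(-1) + (1.3333)·(-3) + (-0.6667)·(-1) + (2.3333)·(1) + (1.3333)·(3) + (-2.6667)·(1)) / 5 = 2/5 = 0.4
  S[A,C] = ((-1.6667)·(1) + (1.3333)·(1) + (-0.6667)·(-3) + (2.3333)·(1) + (1.3333)·(-1) + (-2.6667)·(1)) / 5 = 0/5 = 0
  S[B,B] = ((-1)·(-1) + (-3)·(-3) + (-1)·(-1) + (1)·(1) + (3)·(3) + (1)·(1)) / 5 = 22/5 = 4.4
  S[B,C] = ((-1)·(1) + (-3)·(1) + (-1)·(-3) + (1)·(1) + (3)·(-1) + (1)·(1)) / 5 = -2/5 = -0.4
  S[C,C] = ((1)·(1) + (1)·(1) + (-3)·(-3) + (1)·(1) + (-1)·(-1) + (1)·(1)) / 5 = 14/5 = 2.8

S is symmetric (S[j,i] = S[i,j]). Assembling:

S = [[3.8667, 0.4, 0],
 [0.4, 4.4, -0.4],
 [0, -0.4, 2.8]]


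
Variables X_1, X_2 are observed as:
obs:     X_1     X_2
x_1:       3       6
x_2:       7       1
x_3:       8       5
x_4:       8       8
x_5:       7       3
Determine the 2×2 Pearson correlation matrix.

Step 1 — column means:
  mean(X_1) = (3 + 7 + 8 + 8 + 7) / 5 = 33/5 = 6.6
  mean(X_2) = (6 + 1 + 5 + 8 + 3) / 5 = 23/5 = 4.6

Step 2 — sample variances and covariances s[i,j] = (1/(n-1)) · Σ_k (x_{k,i} - mean_i) · (x_{k,j} - mean_j), with n-1 = 4:
  s[X_1,X_1] = ((-3.6)·(-3.6) + (0.4)·(0.4) + (1.4)·(1.4) + (1.4)·(1.4) + (0.4)·(0.4)) / 4 = 17.2/4 = 4.3
  s[X_1,X_2] = ((-3.6)·(1.4) + (0.4)·(-3.6) + (1.4)·(0.4) + (1.4)·(3.4) + (0.4)·(-1.6)) / 4 = -1.8/4 = -0.45
  s[X_2,X_2] = ((1.4)·(1.4) + (-3.6)·(-3.6) + (0.4)·(0.4) + (3.4)·(3.4) + (-1.6)·(-1.6)) / 4 = 29.2/4 = 7.3
  Sample standard deviations s_i = √(s[i,i]):
  s(X_1) = √(4.3) = 2.0736
  s(X_2) = √(7.3) = 2.7019

Step 3 — r_{ij} = s_{ij} / (s_i · s_j):
  r[X_1,X_1] = 1 (diagonal).
  r[X_1,X_2] = -0.45 / (2.0736 · 2.7019) = -0.45 / 5.6027 = -0.0803
  r[X_2,X_2] = 1 (diagonal).

R is symmetric with unit diagonal. Assembling:

R = [[1, -0.0803],
 [-0.0803, 1]]


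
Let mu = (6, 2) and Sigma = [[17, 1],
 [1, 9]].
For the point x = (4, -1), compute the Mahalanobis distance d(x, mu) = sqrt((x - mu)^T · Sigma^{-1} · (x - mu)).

Step 1 — centre the observation: (x - mu) = (-2, -3).

Step 2 — invert Sigma. det(Sigma) = 17·9 - (1)² = 152.
  Sigma^{-1} = (1/det) · [[d, -b], [-b, a]] = [[0.0592, -0.0066],
 [-0.0066, 0.1118]].

Step 3 — form the quadratic (x - mu)^T · Sigma^{-1} · (x - mu):
  Sigma^{-1} · (x - mu) = (-0.0987, -0.3224).
  (x - mu)^T · [Sigma^{-1} · (x - mu)] = (-2)·(-0.0987) + (-3)·(-0.3224) = 1.1645.

Step 4 — take square root: d = √(1.1645) ≈ 1.0791.

d(x, mu) = √(1.1645) ≈ 1.0791


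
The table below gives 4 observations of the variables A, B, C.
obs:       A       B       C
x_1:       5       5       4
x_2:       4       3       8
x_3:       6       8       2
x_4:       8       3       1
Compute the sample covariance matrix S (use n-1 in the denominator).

Step 1 — column means:
  mean(A) = (5 + 4 + 6 + 8) / 4 = 23/4 = 5.75
  mean(B) = (5 + 3 + 8 + 3) / 4 = 19/4 = 4.75
  mean(C) = (4 + 8 + 2 + 1) / 4 = 15/4 = 3.75

Step 2 — sample covariance S[i,j] = (1/(n-1)) · Σ_k (x_{k,i} - mean_i) · (x_{k,j} - mean_j), with n-1 = 3.
  S[A,A] = ((-0.75)·(-0.75) + (-1.75)·(-1.75) + (0.25)·(0.25) + (2.25)·(2.25)) / 3 = 8.75/3 = 2.9167
  S[A,B] = ((-0.75)·(0.25) + (-1.75)·(-1.75) + (0.25)·(3.25) + (2.25)·(-1.75)) / 3 = -0.25/3 = -0.0833
  S[A,C] = ((-0.75)·(0.25) + (-1.75)·(4.25) + (0.25)·(-1.75) + (2.25)·(-2.75)) / 3 = -14.25/3 = -4.75
  S[B,B] = ((0.25)·(0.25) + (-1.75)·(-1.75) + (3.25)·(3.25) + (-1.75)·(-1.75)) / 3 = 16.75/3 = 5.5833
  S[B,C] = ((0.25)·(0.25) + (-1.75)·(4.25) + (3.25)·(-1.75) + (-1.75)·(-2.75)) / 3 = -8.25/3 = -2.75
  S[C,C] = ((0.25)·(0.25) + (4.25)·(4.25) + (-1.75)·(-1.75) + (-2.75)·(-2.75)) / 3 = 28.75/3 = 9.5833

S is symmetric (S[j,i] = S[i,j]). Assembling:

S = [[2.9167, -0.0833, -4.75],
 [-0.0833, 5.5833, -2.75],
 [-4.75, -2.75, 9.5833]]


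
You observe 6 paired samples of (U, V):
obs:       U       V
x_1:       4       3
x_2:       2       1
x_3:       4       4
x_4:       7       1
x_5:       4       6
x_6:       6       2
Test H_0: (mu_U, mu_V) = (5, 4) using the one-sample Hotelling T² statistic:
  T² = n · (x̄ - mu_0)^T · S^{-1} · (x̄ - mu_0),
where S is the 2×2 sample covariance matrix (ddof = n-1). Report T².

Step 1 — sample mean vector:
  mean(U) = (4 + 2 + 4 + 7 + 4 + 6) / 6 = 27/6 = 4.5
  mean(V) = (3 + 1 + 4 + 1 + 6 + 2) / 6 = 17/6 = 2.8333
  x̄ = (4.5, 2.8333),  deviation x̄ - mu_0 = (4.5, 2.8333) - (5, 4) = (-0.5, -1.1667).

Step 2 — sample covariance matrix, S[i,j] = (1/(n-1)) · Σ_k (x_{k,i} - mean_i) · (x_{k,j} - mean_j), divisor n-1 = 5:
  S[U,U] = ((-0.5)·(-0.5) + (-2.5)·(-2.5) + (-0.5)·(-0.5) + (2.5)·(2.5) + (-0.5)·(-0.5) + (1.5)·(1.5)) / 5 = 15.5/5 = 3.1
  S[U,V] = ((-0.5)·(0.1667) + (-2.5)·(-1.8333) + (-0.5)·(1.1667) + (2.5)·(-1.8333) + (-0.5)·(3.1667) + (1.5)·(-0.8333)) / 5 = -3.5/5 = -0.7
  S[V,V] = ((0.1667)·(0.1667) + (-1.8333)·(-1.8333) + (1.1667)·(1.1667) + (-1.8333)·(-1.8333) + (3.1667)·(3.1667) + (-0.8333)·(-0.8333)) / 5 = 18.8333/5 = 3.7667
  S = [[3.1, -0.7],
 [-0.7, 3.7667]].

Step 3 — invert S. det(S) = 3.1·3.7667 - (-0.7)² = 11.1867.
  S^{-1} = (1/det) · [[d, -b], [-b, a]] = [[0.3367, 0.0626],
 [0.0626, 0.2771]].

Step 4 — quadratic form (x̄ - mu_0)^T · S^{-1} · (x̄ - mu_0):
  S^{-1} · (x̄ - mu_0) = (-0.2414, -0.3546),
  (x̄ - mu_0)^T · [...] = (-0.5)·(-0.2414) + (-1.1667)·(-0.3546) = 0.5344.

Step 5 — scale by n: T² = 6 · 0.5344 = 3.2062.

T² ≈ 3.2062


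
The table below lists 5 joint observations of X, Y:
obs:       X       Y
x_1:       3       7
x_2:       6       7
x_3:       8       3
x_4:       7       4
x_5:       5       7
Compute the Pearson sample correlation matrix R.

Step 1 — column means:
  mean(X) = (3 + 6 + 8 + 7 + 5) / 5 = 29/5 = 5.8
  mean(Y) = (7 + 7 + 3 + 4 + 7) / 5 = 28/5 = 5.6

Step 2 — sample variances and covariances s[i,j] = (1/(n-1)) · Σ_k (x_{k,i} - mean_i) · (x_{k,j} - mean_j), with n-1 = 4:
  s[X,X] = ((-2.8)·(-2.8) + (0.2)·(0.2) + (2.2)·(2.2) + (1.2)·(1.2) + (-0.8)·(-0.8)) / 4 = 14.8/4 = 3.7
  s[X,Y] = ((-2.8)·(1.4) + (0.2)·(1.4) + (2.2)·(-2.6) + (1.2)·(-1.6) + (-0.8)·(1.4)) / 4 = -12.4/4 = -3.1
  s[Y,Y] = ((1.4)·(1.4) + (1.4)·(1.4) + (-2.6)·(-2.6) + (-1.6)·(-1.6) + (1.4)·(1.4)) / 4 = 15.2/4 = 3.8
  Sample standard deviations s_i = √(s[i,i]):
  s(X) = √(3.7) = 1.9235
  s(Y) = √(3.8) = 1.9494

Step 3 — r_{ij} = s_{ij} / (s_i · s_j):
  r[X,X] = 1 (diagonal).
  r[X,Y] = -3.1 / (1.9235 · 1.9494) = -3.1 / 3.7497 = -0.8267
  r[Y,Y] = 1 (diagonal).

R is symmetric with unit diagonal. Assembling:

R = [[1, -0.8267],
 [-0.8267, 1]]


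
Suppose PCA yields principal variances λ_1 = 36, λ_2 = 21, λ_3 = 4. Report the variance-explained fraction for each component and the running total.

Step 1 — total variance = trace(Sigma) = Σ λ_i = 36 + 21 + 4 = 61.

Step 2 — fraction explained by component i = λ_i / Σ λ:
  PC1: 36/61 = 0.5902
  PC2: 21/61 = 0.3443
  PC3: 4/61 = 0.0656

Step 3 — cumulative fraction after k components = (λ_1 + ... + λ_k) / Σ λ:
  k = 1: 36/61 = 0.5902
  k = 2: (36 + 21)/61 = 57/61 = 0.9344
  k = 3: (36 + 21 + 4)/61 = 61/61 = 1

Summary (fraction, with percent):

explained: PC1 0.5902 (59.02%), PC2 0.3443 (34.43%), PC3 0.0656 (6.56%);  cumulative: 0.5902, 0.9344, 1


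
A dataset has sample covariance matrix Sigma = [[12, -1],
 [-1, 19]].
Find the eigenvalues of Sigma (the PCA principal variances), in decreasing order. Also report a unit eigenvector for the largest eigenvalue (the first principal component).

Step 1 — characteristic polynomial of 2×2 Sigma:
  det(Sigma - λI) = λ² - trace · λ + det = 0.
  trace = 12 + 19 = 31, det = 12·19 - (-1)² = 227.
Step 2 — discriminant:
  Δ = trace² - 4·det = 961 - 908 = 53.
Step 3 — eigenvalues:
  λ = (trace ± √Δ)/2 = (31 ± 7.2801)/2,
  λ_1 = 19.1401,  λ_2 = 11.8599.

Step 4 — unit eigenvector for λ_1: solve (Sigma - λ_1 I)v = 0. First row:
  (12 - 19.1401)·v_x + (-1)·v_y = 0, i.e. (-7.1401)·v_x + (-1)·v_y = 0,
  so v ∝ (b, λ_1 - a) = (-1, 7.1401); multiply by -1 so the first entry is positive: u = (1, -7.1401).
  ||u|| = √((1)² + (-7.1401)²) = √(51.9804) ≈ 7.2097,
  v_1 = u/||u|| ≈ (0.1387, -0.9903) (||v_1|| = 1).

λ_1 = 19.1401,  λ_2 = 11.8599;  v_1 ≈ (0.1387, -0.9903)


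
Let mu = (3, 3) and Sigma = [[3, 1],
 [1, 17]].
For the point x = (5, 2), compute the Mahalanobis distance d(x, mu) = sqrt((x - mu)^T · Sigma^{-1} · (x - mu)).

Step 1 — centre the observation: (x - mu) = (2, -1).

Step 2 — invert Sigma. det(Sigma) = 3·17 - (1)² = 50.
  Sigma^{-1} = (1/det) · [[d, -b], [-b, a]] = [[0.34, -0.02],
 [-0.02, 0.06]].

Step 3 — form the quadratic (x - mu)^T · Sigma^{-1} · (x - mu):
  Sigma^{-1} · (x - mu) = (0.7, -0.1).
  (x - mu)^T · [Sigma^{-1} · (x - mu)] = (2)·(0.7) + (-1)·(-0.1) = 1.5.

Step 4 — take square root: d = √(1.5) ≈ 1.2247.

d(x, mu) = √(1.5) ≈ 1.2247


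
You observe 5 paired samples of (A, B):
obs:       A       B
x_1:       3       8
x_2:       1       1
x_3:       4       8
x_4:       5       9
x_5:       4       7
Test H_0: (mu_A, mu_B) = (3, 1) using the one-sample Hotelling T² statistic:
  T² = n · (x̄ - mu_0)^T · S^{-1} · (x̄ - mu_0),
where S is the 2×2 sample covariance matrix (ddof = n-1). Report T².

Step 1 — sample mean vector:
  mean(A) = (3 + 1 + 4 + 5 + 4) / 5 = 17/5 = 3.4
  mean(B) = (8 + 1 + 8 + 9 + 7) / 5 = 33/5 = 6.6
  x̄ = (3.4, 6.6),  deviation x̄ - mu_0 = (3.4, 6.6) - (3, 1) = (0.4, 5.6).

Step 2 — sample covariance matrix, S[i,j] = (1/(n-1)) · Σ_k (x_{k,i} - mean_i) · (x_{k,j} - mean_j), divisor n-1 = 4:
  S[A,A] = ((-0.4)·(-0.4) + (-2.4)·(-2.4) + (0.6)·(0.6) + (1.6)·(1.6) + (0.6)·(0.6)) / 4 = 9.2/4 = 2.3
  S[A,B] = ((-0.4)·(1.4) + (-2.4)·(-5.6) + (0.6)·(1.4) + (1.6)·(2.4) + (0.6)·(0.4)) / 4 = 17.8/4 = 4.45
  S[B,B] = ((1.4)·(1.4) + (-5.6)·(-5.6) + (1.4)·(1.4) + (2.4)·(2.4) + (0.4)·(0.4)) / 4 = 41.2/4 = 10.3
  S = [[2.3, 4.45],
 [4.45, 10.3]].

Step 3 — invert S. det(S) = 2.3·10.3 - (4.45)² = 3.8875.
  S^{-1} = (1/det) · [[d, -b], [-b, a]] = [[2.6495, -1.1447],
 [-1.1447, 0.5916]].

Step 4 — quadratic form (x̄ - mu_0)^T · S^{-1} · (x̄ - mu_0):
  S^{-1} · (x̄ - mu_0) = (-5.3505, 2.8553),
  (x̄ - mu_0)^T · [...] = (0.4)·(-5.3505) + (5.6)·(2.8553) = 13.8495.

Step 5 — scale by n: T² = 5 · 13.8495 = 69.2476.

T² ≈ 69.2476


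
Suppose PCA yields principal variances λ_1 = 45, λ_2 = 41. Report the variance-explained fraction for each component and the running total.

Step 1 — total variance = trace(Sigma) = Σ λ_i = 45 + 41 = 86.

Step 2 — fraction explained by component i = λ_i / Σ λ:
  PC1: 45/86 = 0.5233
  PC2: 41/86 = 0.4767

Step 3 — cumulative fraction after k components = (λ_1 + ... + λ_k) / Σ λ:
  k = 1: 45/86 = 0.5233
  k = 2: (45 + 41)/86 = 86/86 = 1

Summary (fraction, with percent):

explained: PC1 0.5233 (52.33%), PC2 0.4767 (47.67%);  cumulative: 0.5233, 1


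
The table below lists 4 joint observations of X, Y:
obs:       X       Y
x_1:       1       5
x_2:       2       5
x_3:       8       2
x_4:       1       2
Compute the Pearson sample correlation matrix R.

Step 1 — column means:
  mean(X) = (1 + 2 + 8 + 1) / 4 = 12/4 = 3
  mean(Y) = (5 + 5 + 2 + 2) / 4 = 14/4 = 3.5

Step 2 — sample variances and covariances s[i,j] = (1/(n-1)) · Σ_k (x_{k,i} - mean_i) · (x_{k,j} - mean_j), with n-1 = 3:
  s[X,X] = ((-2)·(-2) + (-1)·(-1) + (5)·(5) + (-2)·(-2)) / 3 = 34/3 = 11.3333
  s[X,Y] = ((-2)·(1.5) + (-1)·(1.5) + (5)·(-1.5) + (-2)·(-1.5)) / 3 = -9/3 = -3
  s[Y,Y] = ((1.5)·(1.5) + (1.5)·(1.5) + (-1.5)·(-1.5) + (-1.5)·(-1.5)) / 3 = 9/3 = 3
  Sample standard deviations s_i = √(s[i,i]):
  s(X) = √(11.3333) = 3.3665
  s(Y) = √(3) = 1.7321

Step 3 — r_{ij} = s_{ij} / (s_i · s_j):
  r[X,X] = 1 (diagonal).
  r[X,Y] = -3 / (3.3665 · 1.7321) = -3 / 5.831 = -0.5145
  r[Y,Y] = 1 (diagonal).

R is symmetric with unit diagonal. Assembling:

R = [[1, -0.5145],
 [-0.5145, 1]]


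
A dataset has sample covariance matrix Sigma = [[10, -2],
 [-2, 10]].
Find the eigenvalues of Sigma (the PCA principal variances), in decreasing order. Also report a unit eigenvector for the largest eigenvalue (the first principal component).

Step 1 — characteristic polynomial of 2×2 Sigma:
  det(Sigma - λI) = λ² - trace · λ + det = 0.
  trace = 10 + 10 = 20, det = 10·10 - (-2)² = 96.
Step 2 — discriminant:
  Δ = trace² - 4·det = 400 - 384 = 16.
Step 3 — eigenvalues:
  λ = (trace ± √Δ)/2 = (20 ± 4)/2,
  λ_1 = 12,  λ_2 = 8.

Step 4 — unit eigenvector for λ_1: solve (Sigma - λ_1 I)v = 0. First row:
  (10 - 12)·v_x + (-2)·v_y = 0, i.e. (-2)·v_x + (-2)·v_y = 0,
  so v ∝ (b, λ_1 - a) = (-2, 2); multiply by -1 so the first entry is positive: u = (2, -2).
  ||u|| = √((2)² + (-2)²) = √(8) ≈ 2.8284,
  v_1 = u/||u|| ≈ (0.7071, -0.7071) (||v_1|| = 1).

λ_1 = 12,  λ_2 = 8;  v_1 ≈ (0.7071, -0.7071)


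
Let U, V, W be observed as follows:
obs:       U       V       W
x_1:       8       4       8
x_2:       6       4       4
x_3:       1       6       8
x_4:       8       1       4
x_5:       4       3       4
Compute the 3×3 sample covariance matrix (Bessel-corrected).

Step 1 — column means:
  mean(U) = (8 + 6 + 1 + 8 + 4) / 5 = 27/5 = 5.4
  mean(V) = (4 + 4 + 6 + 1 + 3) / 5 = 18/5 = 3.6
  mean(W) = (8 + 4 + 8 + 4 + 4) / 5 = 28/5 = 5.6

Step 2 — sample covariance S[i,j] = (1/(n-1)) · Σ_k (x_{k,i} - mean_i) · (x_{k,j} - mean_j), with n-1 = 4.
  S[U,U] = ((2.6)·(2.6) + (0.6)·(0.6) + (-4.4)·(-4.4) + (2.6)·(2.6) + (-1.4)·(-1.4)) / 4 = 35.2/4 = 8.8
  S[U,V] = ((2.6)·(0.4) + (0.6)·(0.4) + (-4.4)·(2.4) + (2.6)·(-2.6) + (-1.4)·(-0.6)) / 4 = -15.2/4 = -3.8
  S[U,W] = ((2.6)·(2.4) + (0.6)·(-1.6) + (-4.4)·(2.4) + (2.6)·(-1.6) + (-1.4)·(-1.6)) / 4 = -7.2/4 = -1.8
  S[V,V] = ((0.4)·(0.4) + (0.4)·(0.4) + (2.4)·(2.4) + (-2.6)·(-2.6) + (-0.6)·(-0.6)) / 4 = 13.2/4 = 3.3
  S[V,W] = ((0.4)·(2.4) + (0.4)·(-1.6) + (2.4)·(2.4) + (-2.6)·(-1.6) + (-0.6)·(-1.6)) / 4 = 11.2/4 = 2.8
  S[W,W] = ((2.4)·(2.4) + (-1.6)·(-1.6) + (2.4)·(2.4) + (-1.6)·(-1.6) + (-1.6)·(-1.6)) / 4 = 19.2/4 = 4.8

S is symmetric (S[j,i] = S[i,j]). Assembling:

S = [[8.8, -3.8, -1.8],
 [-3.8, 3.3, 2.8],
 [-1.8, 2.8, 4.8]]


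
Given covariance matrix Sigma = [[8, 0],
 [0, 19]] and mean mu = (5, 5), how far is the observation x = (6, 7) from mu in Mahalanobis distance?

Step 1 — centre the observation: (x - mu) = (1, 2).

Step 2 — invert Sigma. det(Sigma) = 8·19 - (0)² = 152.
  Sigma^{-1} = (1/det) · [[d, -b], [-b, a]] = [[0.125, 0],
 [0, 0.0526]].

Step 3 — form the quadratic (x - mu)^T · Sigma^{-1} · (x - mu):
  Sigma^{-1} · (x - mu) = (0.125, 0.1053).
  (x - mu)^T · [Sigma^{-1} · (x - mu)] = (1)·(0.125) + (2)·(0.1053) = 0.3355.

Step 4 — take square root: d = √(0.3355) ≈ 0.5792.

d(x, mu) = √(0.3355) ≈ 0.5792


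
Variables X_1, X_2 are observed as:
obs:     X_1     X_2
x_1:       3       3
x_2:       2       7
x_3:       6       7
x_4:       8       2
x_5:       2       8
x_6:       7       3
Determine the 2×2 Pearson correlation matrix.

Step 1 — column means:
  mean(X_1) = (3 + 2 + 6 + 8 + 2 + 7) / 6 = 28/6 = 4.6667
  mean(X_2) = (3 + 7 + 7 + 2 + 8 + 3) / 6 = 30/6 = 5

Step 2 — sample variances and covariances s[i,j] = (1/(n-1)) · Σ_k (x_{k,i} - mean_i) · (x_{k,j} - mean_j), with n-1 = 5:
  s[X_1,X_1] = ((-1.6667)·(-1.6667) + (-2.6667)·(-2.6667) + (1.3333)·(1.3333) + (3.3333)·(3.3333) + (-2.6667)·(-2.6667) + (2.3333)·(2.3333)) / 5 = 35.3333/5 = 7.0667
  s[X_1,X_2] = ((-1.6667)·(-2) + (-2.6667)·(2) + (1.3333)·(2) + (3.3333)·(-3) + (-2.6667)·(3) + (2.3333)·(-2)) / 5 = -22/5 = -4.4
  s[X_2,X_2] = ((-2)·(-2) + (2)·(2) + (2)·(2) + (-3)·(-3) + (3)·(3) + (-2)·(-2)) / 5 = 34/5 = 6.8
  Sample standard deviations s_i = √(s[i,i]):
  s(X_1) = √(7.0667) = 2.6583
  s(X_2) = √(6.8) = 2.6077

Step 3 — r_{ij} = s_{ij} / (s_i · s_j):
  r[X_1,X_1] = 1 (diagonal).
  r[X_1,X_2] = -4.4 / (2.6583 · 2.6077) = -4.4 / 6.9321 = -0.6347
  r[X_2,X_2] = 1 (diagonal).

R is symmetric with unit diagonal. Assembling:

R = [[1, -0.6347],
 [-0.6347, 1]]


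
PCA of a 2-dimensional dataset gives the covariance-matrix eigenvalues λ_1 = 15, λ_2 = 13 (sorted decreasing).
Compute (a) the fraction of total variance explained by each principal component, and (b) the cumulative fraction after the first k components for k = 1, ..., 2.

Step 1 — total variance = trace(Sigma) = Σ λ_i = 15 + 13 = 28.

Step 2 — fraction explained by component i = λ_i / Σ λ:
  PC1: 15/28 = 0.5357
  PC2: 13/28 = 0.4643

Step 3 — cumulative fraction after k components = (λ_1 + ... + λ_k) / Σ λ:
  k = 1: 15/28 = 0.5357
  k = 2: (15 + 13)/28 = 28/28 = 1

Summary (fraction, with percent):

explained: PC1 0.5357 (53.57%), PC2 0.4643 (46.43%);  cumulative: 0.5357, 1


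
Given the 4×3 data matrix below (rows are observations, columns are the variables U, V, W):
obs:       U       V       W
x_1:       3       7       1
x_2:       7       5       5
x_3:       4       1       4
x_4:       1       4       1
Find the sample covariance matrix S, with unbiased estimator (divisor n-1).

Step 1 — column means:
  mean(U) = (3 + 7 + 4 + 1) / 4 = 15/4 = 3.75
  mean(V) = (7 + 5 + 1 + 4) / 4 = 17/4 = 4.25
  mean(W) = (1 + 5 + 4 + 1) / 4 = 11/4 = 2.75

Step 2 — sample covariance S[i,j] = (1/(n-1)) · Σ_k (x_{k,i} - mean_i) · (x_{k,j} - mean_j), with n-1 = 3.
  S[U,U] = ((-0.75)·(-0.75) + (3.25)·(3.25) + (0.25)·(0.25) + (-2.75)·(-2.75)) / 3 = 18.75/3 = 6.25
  S[U,V] = ((-0.75)·(2.75) + (3.25)·(0.75) + (0.25)·(-3.25) + (-2.75)·(-0.25)) / 3 = 0.25/3 = 0.0833
  S[U,W] = ((-0.75)·(-1.75) + (3.25)·(2.25) + (0.25)·(1.25) + (-2.75)·(-1.75)) / 3 = 13.75/3 = 4.5833
  S[V,V] = ((2.75)·(2.75) + (0.75)·(0.75) + (-3.25)·(-3.25) + (-0.25)·(-0.25)) / 3 = 18.75/3 = 6.25
  S[V,W] = ((2.75)·(-1.75) + (0.75)·(2.25) + (-3.25)·(1.25) + (-0.25)·(-1.75)) / 3 = -6.75/3 = -2.25
  S[W,W] = ((-1.75)·(-1.75) + (2.25)·(2.25) + (1.25)·(1.25) + (-1.75)·(-1.75)) / 3 = 12.75/3 = 4.25

S is symmetric (S[j,i] = S[i,j]). Assembling:

S = [[6.25, 0.0833, 4.5833],
 [0.0833, 6.25, -2.25],
 [4.5833, -2.25, 4.25]]


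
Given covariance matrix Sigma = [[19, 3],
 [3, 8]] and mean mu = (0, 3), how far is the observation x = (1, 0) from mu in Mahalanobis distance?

Step 1 — centre the observation: (x - mu) = (1, -3).

Step 2 — invert Sigma. det(Sigma) = 19·8 - (3)² = 143.
  Sigma^{-1} = (1/det) · [[d, -b], [-b, a]] = [[0.0559, -0.021],
 [-0.021, 0.1329]].

Step 3 — form the quadratic (x - mu)^T · Sigma^{-1} · (x - mu):
  Sigma^{-1} · (x - mu) = (0.1189, -0.4196).
  (x - mu)^T · [Sigma^{-1} · (x - mu)] = (1)·(0.1189) + (-3)·(-0.4196) = 1.3776.

Step 4 — take square root: d = √(1.3776) ≈ 1.1737.

d(x, mu) = √(1.3776) ≈ 1.1737


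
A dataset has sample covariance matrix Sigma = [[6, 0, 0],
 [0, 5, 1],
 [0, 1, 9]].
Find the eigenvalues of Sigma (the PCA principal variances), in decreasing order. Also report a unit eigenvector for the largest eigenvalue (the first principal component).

Step 1 — characteristic polynomial p(λ) = det(λI - Sigma) = λ³ - tr·λ² + c_1·λ - det, where tr = trace, c_1 = sum of the principal 2×2 minors, det = det(Sigma):
  tr = 6 + 5 + 9 = 20,
  c_1 = (6·5 - (0)²) + (6·9 - (0)²) + (5·9 - (1)²) = 30 + 54 + 44 = 128,
  det = 6·(5·9 - (1)²) - (0)·((0)·9 - (1)·(0)) + (0)·((0)·(1) - 5·(0)) = 6·(44) - (0)·(0) + (0)·(0) = 264.
  So p(λ) = λ³ - 20λ² + 128λ - 264.
Step 2 — look for an integer root (rational root theorem: any rational root is an integer divisor of 264). Testing λ = 6:
  p(6) = 216 - 720 + 768 - 264 = 0  ✓
  Dividing out (λ - 6): p(λ) = (λ - 6)(λ² - 14λ + 44).
Step 3 — remaining eigenvalues from the quadratic λ² - 14λ + 44 = 0:
  Δ = 14² - 4·44 = 196 - 176 = 20,  λ = (14 ± √20)/2 = (14 ± 4.4721)/2 ≈ 9.2361 or 4.7639.
  Sorted: λ_1 = 9.2361,  λ_2 = 6,  λ_3 = 4.7639  (check: sum = 20 = tr ✓).

Step 4 — unit eigenvector for λ_1 ≈ 9.2361: v spans the null space of (Sigma - λ_1 I), whose rows are
  r_1 = (-3.2361, 0, 0),  r_2 = (0, -4.2361, 1),  r_3 = (0, 1, -0.2361).
  v is orthogonal to every row, so take v ∝ r_1 × r_2 = ((0)·(1) - (0)·(-4.2361), (0)·(0) - (-3.2361)·(1), (-3.2361)·(-4.2361) - (0)·(0)) ≈ (0, 3.2361, 13.7082).
  Let u = (0, 3.2361, 13.7082).
  ||u|| = √((0)² + (3.2361)² + (13.7082)²) = √(198.387) ≈ 14.085,  v_1 = u/||u|| ≈ (0, 0.2298, 0.9732) (||v_1|| = 1).

λ_1 = 9.2361,  λ_2 = 6,  λ_3 = 4.7639;  v_1 ≈ (0, 0.2298, 0.9732)


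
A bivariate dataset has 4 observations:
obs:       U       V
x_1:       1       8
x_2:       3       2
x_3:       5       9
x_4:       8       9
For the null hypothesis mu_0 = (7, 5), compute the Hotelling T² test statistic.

Step 1 — sample mean vector:
  mean(U) = (1 + 3 + 5 + 8) / 4 = 17/4 = 4.25
  mean(V) = (8 + 2 + 9 + 9) / 4 = 28/4 = 7
  x̄ = (4.25, 7),  deviation x̄ - mu_0 = (4.25, 7) - (7, 5) = (-2.75, 2).

Step 2 — sample covariance matrix, S[i,j] = (1/(n-1)) · Σ_k (x_{k,i} - mean_i) · (x_{k,j} - mean_j), divisor n-1 = 3:
  S[U,U] = ((-3.25)·(-3.25) + (-1.25)·(-1.25) + (0.75)·(0.75) + (3.75)·(3.75)) / 3 = 26.75/3 = 8.9167
  S[U,V] = ((-3.25)·(1) + (-1.25)·(-5) + (0.75)·(2) + (3.75)·(2)) / 3 = 12/3 = 4
  S[V,V] = ((1)·(1) + (-5)·(-5) + (2)·(2) + (2)·(2)) / 3 = 34/3 = 11.3333
  S = [[8.9167, 4],
 [4, 11.3333]].

Step 3 — invert S. det(S) = 8.9167·11.3333 - (4)² = 85.0556.
  S^{-1} = (1/det) · [[d, -b], [-b, a]] = [[0.1332, -0.047],
 [-0.047, 0.1048]].

Step 4 — quadratic form (x̄ - mu_0)^T · S^{-1} · (x̄ - mu_0):
  S^{-1} · (x̄ - mu_0) = (-0.4605, 0.339),
  (x̄ - mu_0)^T · [...] = (-2.75)·(-0.4605) + (2)·(0.339) = 1.9443.

Step 5 — scale by n: T² = 4 · 1.9443 = 7.7773.

T² ≈ 7.7773


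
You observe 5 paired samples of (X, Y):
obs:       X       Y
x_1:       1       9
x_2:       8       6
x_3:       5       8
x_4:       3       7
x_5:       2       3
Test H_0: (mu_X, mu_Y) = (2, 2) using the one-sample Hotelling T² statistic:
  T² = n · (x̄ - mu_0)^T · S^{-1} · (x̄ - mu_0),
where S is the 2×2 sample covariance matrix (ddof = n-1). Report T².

Step 1 — sample mean vector:
  mean(X) = (1 + 8 + 5 + 3 + 2) / 5 = 19/5 = 3.8
  mean(Y) = (9 + 6 + 8 + 7 + 3) / 5 = 33/5 = 6.6
  x̄ = (3.8, 6.6),  deviation x̄ - mu_0 = (3.8, 6.6) - (2, 2) = (1.8, 4.6).

Step 2 — sample covariance matrix, S[i,j] = (1/(n-1)) · Σ_k (x_{k,i} - mean_i) · (x_{k,j} - mean_j), divisor n-1 = 4:
  S[X,X] = ((-2.8)·(-2.8) + (4.2)·(4.2) + (1.2)·(1.2) + (-0.8)·(-0.8) + (-1.8)·(-1.8)) / 4 = 30.8/4 = 7.7
  S[X,Y] = ((-2.8)·(2.4) + (4.2)·(-0.6) + (1.2)·(1.4) + (-0.8)·(0.4) + (-1.8)·(-3.6)) / 4 = -1.4/4 = -0.35
  S[Y,Y] = ((2.4)·(2.4) + (-0.6)·(-0.6) + (1.4)·(1.4) + (0.4)·(0.4) + (-3.6)·(-3.6)) / 4 = 21.2/4 = 5.3
  S = [[7.7, -0.35],
 [-0.35, 5.3]].

Step 3 — invert S. det(S) = 7.7·5.3 - (-0.35)² = 40.6875.
  S^{-1} = (1/det) · [[d, -b], [-b, a]] = [[0.1303, 0.0086],
 [0.0086, 0.1892]].

Step 4 — quadratic form (x̄ - mu_0)^T · S^{-1} · (x̄ - mu_0):
  S^{-1} · (x̄ - mu_0) = (0.274, 0.886),
  (x̄ - mu_0)^T · [...] = (1.8)·(0.274) + (4.6)·(0.886) = 4.569.

Step 5 — scale by n: T² = 5 · 4.569 = 22.8449.

T² ≈ 22.8449


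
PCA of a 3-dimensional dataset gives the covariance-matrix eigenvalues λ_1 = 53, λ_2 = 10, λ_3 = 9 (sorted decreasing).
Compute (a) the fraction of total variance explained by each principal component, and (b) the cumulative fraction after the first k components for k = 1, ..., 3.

Step 1 — total variance = trace(Sigma) = Σ λ_i = 53 + 10 + 9 = 72.

Step 2 — fraction explained by component i = λ_i / Σ λ:
  PC1: 53/72 = 0.7361
  PC2: 10/72 = 0.1389
  PC3: 9/72 = 0.125

Step 3 — cumulative fraction after k components = (λ_1 + ... + λ_k) / Σ λ:
  k = 1: 53/72 = 0.7361
  k = 2: (53 + 10)/72 = 63/72 = 0.875
  k = 3: (53 + 10 + 9)/72 = 72/72 = 1

Summary (fraction, with percent):

explained: PC1 0.7361 (73.61%), PC2 0.1389 (13.89%), PC3 0.125 (12.5%);  cumulative: 0.7361, 0.875, 1


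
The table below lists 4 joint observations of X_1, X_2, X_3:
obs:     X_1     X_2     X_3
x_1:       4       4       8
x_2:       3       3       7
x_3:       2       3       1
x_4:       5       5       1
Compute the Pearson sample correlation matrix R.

Step 1 — column means:
  mean(X_1) = (4 + 3 + 2 + 5) / 4 = 14/4 = 3.5
  mean(X_2) = (4 + 3 + 3 + 5) / 4 = 15/4 = 3.75
  mean(X_3) = (8 + 7 + 1 + 1) / 4 = 17/4 = 4.25

Step 2 — sample variances and covariances s[i,j] = (1/(n-1)) · Σ_k (x_{k,i} - mean_i) · (x_{k,j} - mean_j), with n-1 = 3:
  s[X_1,X_1] = ((0.5)·(0.5) + (-0.5)·(-0.5) + (-1.5)·(-1.5) + (1.5)·(1.5)) / 3 = 5/3 = 1.6667
  s[X_1,X_2] = ((0.5)·(0.25) + (-0.5)·(-0.75) + (-1.5)·(-0.75) + (1.5)·(1.25)) / 3 = 3.5/3 = 1.1667
  s[X_1,X_3] = ((0.5)·(3.75) + (-0.5)·(2.75) + (-1.5)·(-3.25) + (1.5)·(-3.25)) / 3 = 0.5/3 = 0.1667
  s[X_2,X_2] = ((0.25)·(0.25) + (-0.75)·(-0.75) + (-0.75)·(-0.75) + (1.25)·(1.25)) / 3 = 2.75/3 = 0.9167
  s[X_2,X_3] = ((0.25)·(3.75) + (-0.75)·(2.75) + (-0.75)·(-3.25) + (1.25)·(-3.25)) / 3 = -2.75/3 = -0.9167
  s[X_3,X_3] = ((3.75)·(3.75) + (2.75)·(2.75) + (-3.25)·(-3.25) + (-3.25)·(-3.25)) / 3 = 42.75/3 = 14.25
  Sample standard deviations s_i = √(s[i,i]):
  s(X_1) = √(1.6667) = 1.291
  s(X_2) = √(0.9167) = 0.9574
  s(X_3) = √(14.25) = 3.7749

Step 3 — r_{ij} = s_{ij} / (s_i · s_j):
  r[X_1,X_1] = 1 (diagonal).
  r[X_1,X_2] = 1.1667 / (1.291 · 0.9574) = 1.1667 / 1.236 = 0.9439
  r[X_1,X_3] = 0.1667 / (1.291 · 3.7749) = 0.1667 / 4.8734 = 0.0342
  r[X_2,X_2] = 1 (diagonal).
  r[X_2,X_3] = -0.9167 / (0.9574 · 3.7749) = -0.9167 / 3.6142 = -0.2536
  r[X_3,X_3] = 1 (diagonal).

R is symmetric with unit diagonal. Assembling:

R = [[1, 0.9439, 0.0342],
 [0.9439, 1, -0.2536],
 [0.0342, -0.2536, 1]]


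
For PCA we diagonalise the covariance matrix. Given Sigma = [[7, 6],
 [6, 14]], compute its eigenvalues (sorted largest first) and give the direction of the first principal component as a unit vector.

Step 1 — characteristic polynomial of 2×2 Sigma:
  det(Sigma - λI) = λ² - trace · λ + det = 0.
  trace = 7 + 14 = 21, det = 7·14 - (6)² = 62.
Step 2 — discriminant:
  Δ = trace² - 4·det = 441 - 248 = 193.
Step 3 — eigenvalues:
  λ = (trace ± √Δ)/2 = (21 ± 13.8924)/2,
  λ_1 = 17.4462,  λ_2 = 3.5538.

Step 4 — unit eigenvector for λ_1: solve (Sigma - λ_1 I)v = 0. First row:
  (7 - 17.4462)·v_x + (6)·v_y = 0, i.e. (-10.4462)·v_x + (6)·v_y = 0,
  so v ∝ (b, λ_1 - a) = (6, 10.4462) = u.
  ||u|| = √((6)² + (10.4462)²) = √(145.1236) ≈ 12.0467,
  v_1 = u/||u|| ≈ (0.4981, 0.8671) (||v_1|| = 1).

λ_1 = 17.4462,  λ_2 = 3.5538;  v_1 ≈ (0.4981, 0.8671)


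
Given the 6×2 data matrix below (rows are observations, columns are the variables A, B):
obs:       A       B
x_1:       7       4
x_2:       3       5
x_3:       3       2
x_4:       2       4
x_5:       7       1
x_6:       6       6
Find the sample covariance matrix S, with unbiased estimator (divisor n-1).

Step 1 — column means:
  mean(A) = (7 + 3 + 3 + 2 + 7 + 6) / 6 = 28/6 = 4.6667
  mean(B) = (4 + 5 + 2 + 4 + 1 + 6) / 6 = 22/6 = 3.6667

Step 2 — sample covariance S[i,j] = (1/(n-1)) · Σ_k (x_{k,i} - mean_i) · (x_{k,j} - mean_j), with n-1 = 5.
  S[A,A] = ((2.3333)·(2.3333) + (-1.6667)·(-1.6667) + (-1.6667)·(-1.6667) + (-2.6667)·(-2.6667) + (2.3333)·(2.3333) + (1.3333)·(1.3333)) / 5 = 25.3333/5 = 5.0667
  S[A,B] = ((2.3333)·(0.3333) + (-1.6667)·(1.3333) + (-1.6667)·(-1.6667) + (-2.6667)·(0.3333) + (2.3333)·(-2.6667) + (1.3333)·(2.3333)) / 5 = -2.6667/5 = -0.5333
  S[B,B] = ((0.3333)·(0.3333) + (1.3333)·(1.3333) + (-1.6667)·(-1.6667) + (0.3333)·(0.3333) + (-2.6667)·(-2.6667) + (2.3333)·(2.3333)) / 5 = 17.3333/5 = 3.4667

S is symmetric (S[j,i] = S[i,j]). Assembling:

S = [[5.0667, -0.5333],
 [-0.5333, 3.4667]]


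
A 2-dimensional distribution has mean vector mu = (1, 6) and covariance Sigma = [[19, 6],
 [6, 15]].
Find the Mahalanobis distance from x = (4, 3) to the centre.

Step 1 — centre the observation: (x - mu) = (3, -3).

Step 2 — invert Sigma. det(Sigma) = 19·15 - (6)² = 249.
  Sigma^{-1} = (1/det) · [[d, -b], [-b, a]] = [[0.0602, -0.0241],
 [-0.0241, 0.0763]].

Step 3 — form the quadratic (x - mu)^T · Sigma^{-1} · (x - mu):
  Sigma^{-1} · (x - mu) = (0.253, -0.3012).
  (x - mu)^T · [Sigma^{-1} · (x - mu)] = (3)·(0.253) + (-3)·(-0.3012) = 1.6627.

Step 4 — take square root: d = √(1.6627) ≈ 1.2894.

d(x, mu) = √(1.6627) ≈ 1.2894


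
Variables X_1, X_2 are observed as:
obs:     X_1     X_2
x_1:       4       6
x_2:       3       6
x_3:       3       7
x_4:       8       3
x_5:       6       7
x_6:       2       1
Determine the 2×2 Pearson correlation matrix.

Step 1 — column means:
  mean(X_1) = (4 + 3 + 3 + 8 + 6 + 2) / 6 = 26/6 = 4.3333
  mean(X_2) = (6 + 6 + 7 + 3 + 7 + 1) / 6 = 30/6 = 5

Step 2 — sample variances and covariances s[i,j] = (1/(n-1)) · Σ_k (x_{k,i} - mean_i) · (x_{k,j} - mean_j), with n-1 = 5:
  s[X_1,X_1] = ((-0.3333)·(-0.3333) + (-1.3333)·(-1.3333) + (-1.3333)·(-1.3333) + (3.6667)·(3.6667) + (1.6667)·(1.6667) + (-2.3333)·(-2.3333)) / 5 = 25.3333/5 = 5.0667
  s[X_1,X_2] = ((-0.3333)·(1) + (-1.3333)·(1) + (-1.3333)·(2) + (3.6667)·(-2) + (1.6667)·(2) + (-2.3333)·(-4)) / 5 = 1/5 = 0.2
  s[X_2,X_2] = ((1)·(1) + (1)·(1) + (2)·(2) + (-2)·(-2) + (2)·(2) + (-4)·(-4)) / 5 = 30/5 = 6
  Sample standard deviations s_i = √(s[i,i]):
  s(X_1) = √(5.0667) = 2.2509
  s(X_2) = √(6) = 2.4495

Step 3 — r_{ij} = s_{ij} / (s_i · s_j):
  r[X_1,X_1] = 1 (diagonal).
  r[X_1,X_2] = 0.2 / (2.2509 · 2.4495) = 0.2 / 5.5136 = 0.0363
  r[X_2,X_2] = 1 (diagonal).

R is symmetric with unit diagonal. Assembling:

R = [[1, 0.0363],
 [0.0363, 1]]


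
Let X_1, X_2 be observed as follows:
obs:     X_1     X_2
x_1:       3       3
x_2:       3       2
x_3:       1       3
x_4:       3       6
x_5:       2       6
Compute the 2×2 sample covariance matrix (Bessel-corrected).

Step 1 — column means:
  mean(X_1) = (3 + 3 + 1 + 3 + 2) / 5 = 12/5 = 2.4
  mean(X_2) = (3 + 2 + 3 + 6 + 6) / 5 = 20/5 = 4

Step 2 — sample covariance S[i,j] = (1/(n-1)) · Σ_k (x_{k,i} - mean_i) · (x_{k,j} - mean_j), with n-1 = 4.
  S[X_1,X_1] = ((0.6)·(0.6) + (0.6)·(0.6) + (-1.4)·(-1.4) + (0.6)·(0.6) + (-0.4)·(-0.4)) / 4 = 3.2/4 = 0.8
  S[X_1,X_2] = ((0.6)·(-1) + (0.6)·(-2) + (-1.4)·(-1) + (0.6)·(2) + (-0.4)·(2)) / 4 = 0/4 = 0
  S[X_2,X_2] = ((-1)·(-1) + (-2)·(-2) + (-1)·(-1) + (2)·(2) + (2)·(2)) / 4 = 14/4 = 3.5

S is symmetric (S[j,i] = S[i,j]). Assembling:

S = [[0.8, 0],
 [0, 3.5]]


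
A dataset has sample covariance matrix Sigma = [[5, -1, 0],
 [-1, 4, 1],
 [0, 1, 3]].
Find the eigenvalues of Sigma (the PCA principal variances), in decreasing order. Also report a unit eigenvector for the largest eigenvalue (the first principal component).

Step 1 — characteristic polynomial p(λ) = det(λI - Sigma) = λ³ - tr·λ² + c_1·λ - det, where tr = trace, c_1 = sum of the principal 2×2 minors, det = det(Sigma):
  tr = 5 + 4 + 3 = 12,
  c_1 = (5·4 - (-1)²) + (5·3 - (0)²) + (4·3 - (1)²) = 19 + 15 + 11 = 45,
  det = 5·(4·3 - (1)²) - (-1)·((-1)·3 - (1)·(0)) + (0)·((-1)·(1) - 4·(0)) = 5·(11) - (-1)·(-3) + (0)·(-1) = 52.
  So p(λ) = λ³ - 12λ² + 45λ - 52.
Step 2 — look for an integer root (rational root theorem: any rational root is an integer divisor of 52). Testing λ = 4:
  p(4) = 64 - 192 + 180 - 52 = 0  ✓
  Dividing out (λ - 4): p(λ) = (λ - 4)(λ² - 8λ + 13).
Step 3 — remaining eigenvalues from the quadratic λ² - 8λ + 13 = 0:
  Δ = 8² - 4·13 = 64 - 52 = 12,  λ = (8 ± √12)/2 = (8 ± 3.4641)/2 ≈ 5.7321 or 2.2679.
  Sorted: λ_1 = 5.7321,  λ_2 = 4,  λ_3 = 2.2679  (check: sum = 12 = tr ✓).

Step 4 — unit eigenvector for λ_1 ≈ 5.7321: v spans the null space of (Sigma - λ_1 I), whose rows are
  r_1 = (-0.7321, -1, 0),  r_2 = (-1, -1.7321, 1),  r_3 = (0, 1, -2.7321).
  v is orthogonal to every row, so take v ∝ r_1 × r_2 = ((-1)·(1) - (0)·(-1.7321), (0)·(-1) - (-0.7321)·(1), (-0.7321)·(-1.7321) - (-1)·(-1)) ≈ (-1, 0.7321, 0.2679).
  Rescale (multiply by -1 so the first nonzero entry is positive): u = (1, -0.7321, -0.2679).
  ||u|| = √((1)² + (-0.7321)² + (-0.2679)²) = √(1.6077) ≈ 1.2679,  v_1 = u/||u|| ≈ (0.7887, -0.5774, -0.2113) (||v_1|| = 1).

λ_1 = 5.7321,  λ_2 = 4,  λ_3 = 2.2679;  v_1 ≈ (0.7887, -0.5774, -0.2113)
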